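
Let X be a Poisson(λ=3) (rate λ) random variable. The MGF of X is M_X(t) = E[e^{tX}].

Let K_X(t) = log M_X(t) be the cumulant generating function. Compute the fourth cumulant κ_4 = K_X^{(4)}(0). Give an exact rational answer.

M_X(t) = e^(3*e^(t) - 3)
K_X(t) = log M_X(t) = 3*e^(t) - 3
K′(t) = 3*e^(t)
K′′(t) = 3*e^(t)
K′′′(t) = 3*e^(t)
K′′′′(t) = 3*e^(t)

κ_4 = K′′′′(0) = 3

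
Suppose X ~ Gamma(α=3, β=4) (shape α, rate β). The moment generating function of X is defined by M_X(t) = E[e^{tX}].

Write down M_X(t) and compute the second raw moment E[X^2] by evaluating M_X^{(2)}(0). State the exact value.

M_X(t) = 64/(4 - t)^3
M′(t) = 192/(t^4 - 16*t^3 + 96*t^2 - 256*t + 256)
M′′(t) = -768/(t^5 - 20*t^4 + 160*t^3 - 640*t^2 + 1280*t - 1024)

E[X^2] = M′′(0) = 3/4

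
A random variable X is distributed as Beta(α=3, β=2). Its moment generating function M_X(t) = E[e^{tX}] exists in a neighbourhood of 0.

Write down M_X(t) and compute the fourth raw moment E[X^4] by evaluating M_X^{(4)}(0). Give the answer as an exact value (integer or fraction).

M_X(t) = ₁F₁(3; 5; t)
M^(4)(t) = 3*₁F₁(7; 9; t)/14

E[X^4] = M^(4)(0) = 3/14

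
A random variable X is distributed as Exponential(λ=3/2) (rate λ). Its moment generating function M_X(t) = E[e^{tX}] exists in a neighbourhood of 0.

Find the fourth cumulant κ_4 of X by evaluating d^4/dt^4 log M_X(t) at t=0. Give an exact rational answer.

M_X(t) = 3/(2*(3/2 - t))
K_X(t) = log M_X(t) = -log(3/2 - t) - log(2) + log(3)
K′(t) = -2/(2*t - 3)
K′′(t) = 4/(4*t^2 - 12*t + 9)
K′′′(t) = -16/(8*t^3 - 36*t^2 + 54*t - 27)
K′′′′(t) = 96/(16*t^4 - 96*t^3 + 216*t^2 - 216*t + 81)

κ_4 = K′′′′(0) = 32/27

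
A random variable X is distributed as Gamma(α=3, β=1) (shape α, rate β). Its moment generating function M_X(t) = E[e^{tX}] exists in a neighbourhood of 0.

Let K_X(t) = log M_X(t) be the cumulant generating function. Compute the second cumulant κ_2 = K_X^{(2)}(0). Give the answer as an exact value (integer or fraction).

M_X(t) = (1 - t)^(-3)
K_X(t) = log M_X(t) = -3*log(1 - t)
dK/dt = -3/(t - 1)
d^2K/dt^2 = 3/(t^2 - 2*t + 1)

κ_2 = d^2K/dt^2 |_{t=0} = 3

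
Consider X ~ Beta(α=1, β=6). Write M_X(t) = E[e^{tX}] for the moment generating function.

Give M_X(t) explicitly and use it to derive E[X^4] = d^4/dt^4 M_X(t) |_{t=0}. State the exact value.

M_X(t) = ₁F₁(1; 7; t)
dM/dt = ₁F₁(2; 8; t)/7
d^2M/dt^2 = ₁F₁(3; 9; t)/28
d^3M/dt^3 = ₁F₁(4; 10; t)/84
d^4M/dt^4 = ₁F₁(5; 11; t)/210

E[X^4] = d^4M/dt^4 |_{t=0} = 1/210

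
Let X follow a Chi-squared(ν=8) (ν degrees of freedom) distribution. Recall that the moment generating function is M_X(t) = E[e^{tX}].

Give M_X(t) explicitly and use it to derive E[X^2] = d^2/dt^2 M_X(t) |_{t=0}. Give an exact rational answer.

E[X^2] = M^(2)(0) = 80

M_X(t) = (1 - 2*t)^(-4)
M^(2)(t) = 80/(64*t^6 - 192*t^5 + 240*t^4 - 160*t^3 + 60*t^2 - 12*t + 1)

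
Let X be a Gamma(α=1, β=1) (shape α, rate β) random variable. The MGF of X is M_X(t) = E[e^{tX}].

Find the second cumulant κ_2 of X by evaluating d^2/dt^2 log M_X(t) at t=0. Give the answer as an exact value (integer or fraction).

κ_2 = K^(2)(0) = 1

M_X(t) = 1/(1 - t)
K_X(t) = log M_X(t) = -log(1 - t)
K^(2)(t) = 1/(t^2 - 2*t + 1)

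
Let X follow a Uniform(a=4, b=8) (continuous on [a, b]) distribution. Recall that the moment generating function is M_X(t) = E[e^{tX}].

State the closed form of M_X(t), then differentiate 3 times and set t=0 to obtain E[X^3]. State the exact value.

E[X^3] = M′′′(0) = 240

M_X(t) = (e^(8*t) - e^(4*t))/(4*t)
M′(t) = (8*t*e^(8*t) - 4*t*e^(4*t) - e^(8*t) + e^(4*t))/(4*t^2)
M′′(t) = (32*t^2*e^(8*t) - 8*t^2*e^(4*t) - 8*t*e^(8*t) + 4*t*e^(4*t) + e^(8*t) - e^(4*t))/(2*t^3)
M′′′(t) = (256*t^3*e^(8*t) - 32*t^3*e^(4*t) - 96*t^2*e^(8*t) + 24*t^2*e^(4*t) + 24*t*e^(8*t) - 12*t*e^(4*t) - 3*e^(8*t) + 3*e^(4*t))/(2*t^4)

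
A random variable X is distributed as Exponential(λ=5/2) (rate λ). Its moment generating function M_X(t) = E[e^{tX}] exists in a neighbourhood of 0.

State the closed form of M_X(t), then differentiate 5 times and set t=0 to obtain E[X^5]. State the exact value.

E[X^5] = M′′′′′(0) = 768/625

M_X(t) = 5/(2*(5/2 - t))
M′(t) = 10/(4*t^2 - 20*t + 25)
M′′(t) = -40/(8*t^3 - 60*t^2 + 150*t - 125)
M′′′(t) = 240/(16*t^4 - 160*t^3 + 600*t^2 - 1000*t + 625)
M′′′′(t) = -1920/(32*t^5 - 400*t^4 + 2000*t^3 - 5000*t^2 + 6250*t - 3125)
M′′′′′(t) = 19200/(64*t^6 - 960*t^5 + 6000*t^4 - 20000*t^3 + 37500*t^2 - 37500*t + 15625)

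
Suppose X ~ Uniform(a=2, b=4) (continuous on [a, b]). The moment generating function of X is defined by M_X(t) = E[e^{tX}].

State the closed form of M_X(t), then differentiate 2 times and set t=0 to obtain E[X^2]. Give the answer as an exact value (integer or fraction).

E[X^2] = M^(2)(0) = 28/3

M_X(t) = (e^(4*t) - e^(2*t))/(2*t)
M^(2)(t) = (8*t^2*e^(4*t) - 2*t^2*e^(2*t) - 4*t*e^(4*t) + 2*t*e^(2*t) + e^(4*t) - e^(2*t))/t^3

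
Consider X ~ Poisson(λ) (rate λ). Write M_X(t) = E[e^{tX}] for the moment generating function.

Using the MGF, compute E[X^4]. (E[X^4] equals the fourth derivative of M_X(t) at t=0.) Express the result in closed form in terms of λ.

E[X^4] = M′′′′(0) = λ*(λ^3 + 6*λ^2 + 7*λ + 1)

M_X(t) = e^(λ*(e^(t) - 1))
M′(t) = λ*e^(-λ)*e^(t)*e^(λ*e^(t))
M′′(t) = (λ^2*e^(2*t)*e^(λ*e^(t)) + λ*e^(t)*e^(λ*e^(t)))*e^(-λ)
M′′′(t) = (λ^3*e^(3*t)*e^(λ*e^(t)) + 3*λ^2*e^(2*t)*e^(λ*e^(t)) + λ*e^(t)*e^(λ*e^(t)))*e^(-λ)
M′′′′(t) = (λ^4*e^(4*t)*e^(λ*e^(t)) + 6*λ^3*e^(3*t)*e^(λ*e^(t)) + 7*λ^2*e^(2*t)*e^(λ*e^(t)) + λ*e^(t)*e^(λ*e^(t)))*e^(-λ)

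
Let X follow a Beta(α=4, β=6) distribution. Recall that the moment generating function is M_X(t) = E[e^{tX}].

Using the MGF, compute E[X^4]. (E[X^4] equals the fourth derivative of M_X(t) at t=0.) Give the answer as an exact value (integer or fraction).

E[X^4] = M′′′′(0) = 7/143

M_X(t) = ₁F₁(4; 10; t)
M′(t) = 2*₁F₁(5; 11; t)/5
M′′(t) = 2*₁F₁(6; 12; t)/11
M′′′(t) = ₁F₁(7; 13; t)/11
M′′′′(t) = 7*₁F₁(8; 14; t)/143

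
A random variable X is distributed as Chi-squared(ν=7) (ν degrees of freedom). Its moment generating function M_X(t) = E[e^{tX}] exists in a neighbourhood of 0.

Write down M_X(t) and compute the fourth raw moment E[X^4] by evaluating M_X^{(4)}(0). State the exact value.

M_X(t) = (1 - 2*t)^(-7/2)
M′(t) = 7/(16*t^4*√(1 - 2*t) - 32*t^3*√(1 - 2*t) + 24*t^2*√(1 - 2*t) - 8*t*√(1 - 2*t) + √(1 - 2*t))
M′′(t) = -63/(32*t^5*√(1 - 2*t) - 80*t^4*√(1 - 2*t) + 80*t^3*√(1 - 2*t) - 40*t^2*√(1 - 2*t) + 10*t*√(1 - 2*t) - √(1 - 2*t))
M′′′(t) = 693/(64*t^6*√(1 - 2*t) - 192*t^5*√(1 - 2*t) + 240*t^4*√(1 - 2*t) - 160*t^3*√(1 - 2*t) + 60*t^2*√(1 - 2*t) - 12*t*√(1 - 2*t) + √(1 - 2*t))

E[X^4] = M′′′′(0) = 9009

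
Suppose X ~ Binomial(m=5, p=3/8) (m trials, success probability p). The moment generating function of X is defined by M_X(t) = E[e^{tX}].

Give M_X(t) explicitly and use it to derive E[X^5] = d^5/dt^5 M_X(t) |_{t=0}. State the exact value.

E[X^5] = D^5[M](0) = 605325/4096

M_X(t) = (3*e^(t)/8 + 5/8)^5
D^5[M](t) = 759375*e^(5*t)/32768 + 2025*e^(4*t)/32 + 820125*e^(3*t)/16384 + 5625*e^(2*t)/512 + 9375*e^(t)/32768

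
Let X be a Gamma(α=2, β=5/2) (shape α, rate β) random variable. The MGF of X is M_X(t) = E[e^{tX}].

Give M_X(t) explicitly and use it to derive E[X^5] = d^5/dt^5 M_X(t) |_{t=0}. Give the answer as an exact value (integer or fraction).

E[X^5] = d^5M/dt^5 |_{t=0} = 4608/625

M_X(t) = 25/(4*(5/2 - t)^2)
dM/dt = -100/(8*t^3 - 60*t^2 + 150*t - 125)
d^2M/dt^2 = 600/(16*t^4 - 160*t^3 + 600*t^2 - 1000*t + 625)
d^3M/dt^3 = -4800/(32*t^5 - 400*t^4 + 2000*t^3 - 5000*t^2 + 6250*t - 3125)
d^4M/dt^4 = 48000/(64*t^6 - 960*t^5 + 6000*t^4 - 20000*t^3 + 37500*t^2 - 37500*t + 15625)
d^5M/dt^5 = -576000/(128*t^7 - 2240*t^6 + 16800*t^5 - 70000*t^4 + 175000*t^3 - 262500*t^2 + 218750*t - 78125)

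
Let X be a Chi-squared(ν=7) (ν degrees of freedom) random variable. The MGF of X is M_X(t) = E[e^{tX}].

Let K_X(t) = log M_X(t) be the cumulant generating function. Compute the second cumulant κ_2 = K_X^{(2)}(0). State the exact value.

M_X(t) = (1 - 2*t)^(-7/2)
K_X(t) = log M_X(t) = -7*log(1 - 2*t)/2
K′(t) = -7/(2*t - 1)
K′′(t) = 14/(4*t^2 - 4*t + 1)

κ_2 = K′′(0) = 14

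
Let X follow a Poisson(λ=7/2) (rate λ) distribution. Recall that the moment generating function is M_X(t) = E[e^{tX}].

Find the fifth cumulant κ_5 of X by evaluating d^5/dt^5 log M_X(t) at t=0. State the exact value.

κ_5 = K^(5)(0) = 7/2

M_X(t) = e^(7*e^(t)/2 - 7/2)
K_X(t) = log M_X(t) = 7*e^(t)/2 - 7/2
K^(5)(t) = 7*e^(t)/2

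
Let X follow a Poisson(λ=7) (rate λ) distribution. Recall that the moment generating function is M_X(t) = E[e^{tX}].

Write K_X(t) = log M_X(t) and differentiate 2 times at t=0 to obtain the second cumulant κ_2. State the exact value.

κ_2 = K′′(0) = 7

M_X(t) = e^(7*e^(t) - 7)
K_X(t) = log M_X(t) = 7*e^(t) - 7
K′(t) = 7*e^(t)
K′′(t) = 7*e^(t)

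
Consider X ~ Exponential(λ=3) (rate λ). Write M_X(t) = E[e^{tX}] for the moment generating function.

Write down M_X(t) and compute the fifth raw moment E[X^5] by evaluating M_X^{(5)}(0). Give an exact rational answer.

M_X(t) = 3/(3 - t)
M^(5)(t) = 360/(t^6 - 18*t^5 + 135*t^4 - 540*t^3 + 1215*t^2 - 1458*t + 729)

E[X^5] = M^(5)(0) = 40/81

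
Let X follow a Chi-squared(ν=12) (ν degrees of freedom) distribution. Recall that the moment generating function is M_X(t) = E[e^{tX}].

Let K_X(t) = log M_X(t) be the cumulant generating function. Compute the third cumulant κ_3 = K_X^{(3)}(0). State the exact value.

M_X(t) = (1 - 2*t)^(-6)
K_X(t) = log M_X(t) = -6*log(1 - 2*t)
D^3[K](t) = -96/(8*t^3 - 12*t^2 + 6*t - 1)

κ_3 = D^3[K](0) = 96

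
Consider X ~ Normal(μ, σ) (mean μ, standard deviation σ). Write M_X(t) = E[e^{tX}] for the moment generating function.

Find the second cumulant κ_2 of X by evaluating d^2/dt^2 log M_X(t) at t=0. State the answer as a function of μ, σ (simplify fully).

κ_2 = K′′(0) = σ^2

M_X(t) = e^(μ*t + σ^2*t^2/2)
K_X(t) = log M_X(t) = μ*t + σ^2*t^2/2
K′(t) = μ + σ^2*t
K′′(t) = σ^2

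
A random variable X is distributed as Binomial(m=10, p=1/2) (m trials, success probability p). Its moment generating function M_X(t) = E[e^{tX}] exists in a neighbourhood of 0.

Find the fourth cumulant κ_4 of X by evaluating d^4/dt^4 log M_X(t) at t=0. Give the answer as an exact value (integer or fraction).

M_X(t) = (e^(t)/2 + 1/2)^10
K_X(t) = log M_X(t) = 10*log(e^(t)/2 + 1/2)
K′(t) = 10*e^(t)/(e^(t) + 1)
K′′(t) = 10*e^(t)/(e^(2*t) + 2*e^(t) + 1)
K′′′(t) = (-10*e^(2*t) + 10*e^(t))/(e^(3*t) + 3*e^(2*t) + 3*e^(t) + 1)
K′′′′(t) = (10*e^(3*t) - 40*e^(2*t) + 10*e^(t))/(e^(4*t) + 4*e^(3*t) + 6*e^(2*t) + 4*e^(t) + 1)

κ_4 = K′′′′(0) = -5/4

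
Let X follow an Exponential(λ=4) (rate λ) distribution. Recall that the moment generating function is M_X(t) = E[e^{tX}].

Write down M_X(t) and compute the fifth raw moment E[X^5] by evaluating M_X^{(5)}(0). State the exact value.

M_X(t) = 4/(4 - t)
M′(t) = 4/(t^2 - 8*t + 16)
M′′(t) = -8/(t^3 - 12*t^2 + 48*t - 64)
M′′′(t) = 24/(t^4 - 16*t^3 + 96*t^2 - 256*t + 256)
M′′′′(t) = -96/(t^5 - 20*t^4 + 160*t^3 - 640*t^2 + 1280*t - 1024)
M′′′′′(t) = 480/(t^6 - 24*t^5 + 240*t^4 - 1280*t^3 + 3840*t^2 - 6144*t + 4096)

E[X^5] = M′′′′′(0) = 15/128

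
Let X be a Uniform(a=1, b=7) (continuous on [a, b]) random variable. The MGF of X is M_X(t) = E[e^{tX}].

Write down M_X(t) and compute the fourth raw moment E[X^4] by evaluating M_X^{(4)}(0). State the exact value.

E[X^4] = d^4M/dt^4 |_{t=0} = 2801/5

M_X(t) = (e^(7*t) - e^(t))/(6*t)
dM/dt = (7*t*e^(7*t) - t*e^(t) - e^(7*t) + e^(t))/(6*t^2)
d^2M/dt^2 = (49*t^2*e^(7*t) - t^2*e^(t) - 14*t*e^(7*t) + 2*t*e^(t) + 2*e^(7*t) - 2*e^(t))/(6*t^3)
d^3M/dt^3 = (343*t^3*e^(7*t) - t^3*e^(t) - 147*t^2*e^(7*t) + 3*t^2*e^(t) + 42*t*e^(7*t) - 6*t*e^(t) - 6*e^(7*t) + 6*e^(t))/(6*t^4)
d^4M/dt^4 = (2401*t^4*e^(7*t) - t^4*e^(t) - 1372*t^3*e^(7*t) + 4*t^3*e^(t) + 588*t^2*e^(7*t) - 12*t^2*e^(t) - 168*t*e^(7*t) + 24*t*e^(t) + 24*e^(7*t) - 24*e^(t))/(6*t^5)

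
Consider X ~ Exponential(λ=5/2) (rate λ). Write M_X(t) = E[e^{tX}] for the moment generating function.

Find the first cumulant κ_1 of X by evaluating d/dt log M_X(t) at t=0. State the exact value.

κ_1 = K^(1)(0) = 2/5

M_X(t) = 5/(2*(5/2 - t))
K_X(t) = log M_X(t) = -log(5/2 - t) - log(2) + log(5)
K^(1)(t) = -2/(2*t - 5)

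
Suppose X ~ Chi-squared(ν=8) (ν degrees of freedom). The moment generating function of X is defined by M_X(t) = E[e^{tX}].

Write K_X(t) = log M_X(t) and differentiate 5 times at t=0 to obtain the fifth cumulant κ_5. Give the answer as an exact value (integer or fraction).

κ_5 = D^5[K](0) = 3072

M_X(t) = (1 - 2*t)^(-4)
K_X(t) = log M_X(t) = -4*log(1 - 2*t)
D^5[K](t) = -3072/(32*t^5 - 80*t^4 + 80*t^3 - 40*t^2 + 10*t - 1)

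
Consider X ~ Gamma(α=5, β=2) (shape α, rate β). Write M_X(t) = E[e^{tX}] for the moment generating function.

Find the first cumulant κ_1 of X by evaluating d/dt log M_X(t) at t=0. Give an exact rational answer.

κ_1 = K′(0) = 5/2

M_X(t) = 32/(2 - t)^5
K_X(t) = log M_X(t) = -5*log(2 - t) + 5*log(2)
K′(t) = -5/(t - 2)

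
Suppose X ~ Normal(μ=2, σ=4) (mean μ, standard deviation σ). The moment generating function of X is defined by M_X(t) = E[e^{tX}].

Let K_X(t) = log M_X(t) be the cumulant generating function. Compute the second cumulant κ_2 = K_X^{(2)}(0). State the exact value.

M_X(t) = e^(8*t^2 + 2*t)
K_X(t) = log M_X(t) = 8*t^2 + 2*t
dK/dt = 16*t + 2
d^2K/dt^2 = 16

κ_2 = d^2K/dt^2 |_{t=0} = 16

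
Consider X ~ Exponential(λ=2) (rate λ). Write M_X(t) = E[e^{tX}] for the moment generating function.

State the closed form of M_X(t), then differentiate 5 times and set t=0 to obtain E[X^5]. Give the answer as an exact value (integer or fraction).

M_X(t) = 2/(2 - t)
M′(t) = 2/(t^2 - 4*t + 4)
M′′(t) = -4/(t^3 - 6*t^2 + 12*t - 8)
M′′′(t) = 12/(t^4 - 8*t^3 + 24*t^2 - 32*t + 16)
M′′′′(t) = -48/(t^5 - 10*t^4 + 40*t^3 - 80*t^2 + 80*t - 32)
M′′′′′(t) = 240/(t^6 - 12*t^5 + 60*t^4 - 160*t^3 + 240*t^2 - 192*t + 64)

E[X^5] = M′′′′′(0) = 15/4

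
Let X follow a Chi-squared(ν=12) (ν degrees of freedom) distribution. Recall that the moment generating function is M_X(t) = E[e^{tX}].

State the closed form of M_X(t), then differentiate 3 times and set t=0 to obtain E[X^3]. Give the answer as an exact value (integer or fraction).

M_X(t) = (1 - 2*t)^(-6)
M′(t) = -12/(128*t^7 - 448*t^6 + 672*t^5 - 560*t^4 + 280*t^3 - 84*t^2 + 14*t - 1)
M′′(t) = 168/(256*t^8 - 1024*t^7 + 1792*t^6 - 1792*t^5 + 1120*t^4 - 448*t^3 + 112*t^2 - 16*t + 1)
M′′′(t) = -2688/(512*t^9 - 2304*t^8 + 4608*t^7 - 5376*t^6 + 4032*t^5 - 2016*t^4 + 672*t^3 - 144*t^2 + 18*t - 1)

E[X^3] = M′′′(0) = 2688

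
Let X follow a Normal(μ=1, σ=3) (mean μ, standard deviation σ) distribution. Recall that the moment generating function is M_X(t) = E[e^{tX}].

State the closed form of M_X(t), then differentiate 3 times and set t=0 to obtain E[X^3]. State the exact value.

E[X^3] = d^3M/dt^3 |_{t=0} = 28

M_X(t) = e^(9*t^2/2 + t)
dM/dt = 9*t*e^(t)*e^(9*t^2/2) + e^(t)*e^(9*t^2/2)
d^2M/dt^2 = 81*t^2*e^(t)*e^(9*t^2/2) + 18*t*e^(t)*e^(9*t^2/2) + 10*e^(t)*e^(9*t^2/2)
d^3M/dt^3 = 729*t^3*e^(t)*e^(9*t^2/2) + 243*t^2*e^(t)*e^(9*t^2/2) + 270*t*e^(t)*e^(9*t^2/2) + 28*e^(t)*e^(9*t^2/2)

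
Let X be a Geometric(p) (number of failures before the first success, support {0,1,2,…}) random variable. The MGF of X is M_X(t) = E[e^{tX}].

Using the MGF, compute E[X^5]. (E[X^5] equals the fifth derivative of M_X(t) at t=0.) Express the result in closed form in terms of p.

E[X^5] = M^(5)(0) = -1 + 31/p - 180/p^2 + 390/p^3 - 360/p^4 + 120/p^5

M_X(t) = p/(-(1 - p)*e^(t) + 1)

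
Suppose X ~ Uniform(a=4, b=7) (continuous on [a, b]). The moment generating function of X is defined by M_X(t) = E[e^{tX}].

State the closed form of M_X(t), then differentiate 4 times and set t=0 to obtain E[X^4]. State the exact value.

E[X^4] = d^4M/dt^4 |_{t=0} = 5261/5

M_X(t) = (e^(7*t) - e^(4*t))/(3*t)
dM/dt = (7*t*e^(7*t) - 4*t*e^(4*t) - e^(7*t) + e^(4*t))/(3*t^2)
d^2M/dt^2 = (49*t^2*e^(7*t) - 16*t^2*e^(4*t) - 14*t*e^(7*t) + 8*t*e^(4*t) + 2*e^(7*t) - 2*e^(4*t))/(3*t^3)
d^3M/dt^3 = (343*t^3*e^(7*t) - 64*t^3*e^(4*t) - 147*t^2*e^(7*t) + 48*t^2*e^(4*t) + 42*t*e^(7*t) - 24*t*e^(4*t) - 6*e^(7*t) + 6*e^(4*t))/(3*t^4)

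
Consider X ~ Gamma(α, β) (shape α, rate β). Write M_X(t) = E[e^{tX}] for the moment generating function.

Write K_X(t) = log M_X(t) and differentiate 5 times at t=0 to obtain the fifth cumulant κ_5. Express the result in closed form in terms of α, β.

M_X(t) = (β/(β - t))^α
K_X(t) = log M_X(t) = α*(log(β) - log(β - t))
dK/dt = -α/(-β + t)
d^2K/dt^2 = α/(β^2 - 2*β*t + t^2)
d^3K/dt^3 = -2*α/(-β^3 + 3*β^2*t - 3*β*t^2 + t^3)
d^4K/dt^4 = 6*α/(β^4 - 4*β^3*t + 6*β^2*t^2 - 4*β*t^3 + t^4)
d^5K/dt^5 = -24*α/(-β^5 + 5*β^4*t - 10*β^3*t^2 + 10*β^2*t^3 - 5*β*t^4 + t^5)

κ_5 = d^5K/dt^5 |_{t=0} = 24*α/β^5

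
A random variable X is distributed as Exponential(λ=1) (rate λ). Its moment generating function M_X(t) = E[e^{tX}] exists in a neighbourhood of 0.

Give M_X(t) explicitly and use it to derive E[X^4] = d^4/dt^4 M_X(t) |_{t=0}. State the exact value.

M_X(t) = 1/(1 - t)
D^4[M](t) = -24/(t^5 - 5*t^4 + 10*t^3 - 10*t^2 + 5*t - 1)

E[X^4] = D^4[M](0) = 24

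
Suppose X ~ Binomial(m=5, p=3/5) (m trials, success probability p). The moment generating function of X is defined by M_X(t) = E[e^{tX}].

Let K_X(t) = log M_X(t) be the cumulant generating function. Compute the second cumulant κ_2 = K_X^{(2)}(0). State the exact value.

κ_2 = D^2[K](0) = 6/5

M_X(t) = (3*e^(t)/5 + 2/5)^5
K_X(t) = log M_X(t) = 5*log(3*e^(t)/5 + 2/5)
D^2[K](t) = 30*e^(t)/(9*e^(2*t) + 12*e^(t) + 4)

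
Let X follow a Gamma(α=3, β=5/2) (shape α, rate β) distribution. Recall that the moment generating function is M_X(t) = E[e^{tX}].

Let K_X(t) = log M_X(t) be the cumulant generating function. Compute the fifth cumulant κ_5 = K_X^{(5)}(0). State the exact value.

κ_5 = d^5K/dt^5 |_{t=0} = 2304/3125

M_X(t) = 125/(8*(5/2 - t)^3)
K_X(t) = log M_X(t) = -3*log(5/2 - t) - 3*log(2) + 3*log(5)
dK/dt = -6/(2*t - 5)
d^2K/dt^2 = 12/(4*t^2 - 20*t + 25)
d^3K/dt^3 = -48/(8*t^3 - 60*t^2 + 150*t - 125)
d^4K/dt^4 = 288/(16*t^4 - 160*t^3 + 600*t^2 - 1000*t + 625)
d^5K/dt^5 = -2304/(32*t^5 - 400*t^4 + 2000*t^3 - 5000*t^2 + 6250*t - 3125)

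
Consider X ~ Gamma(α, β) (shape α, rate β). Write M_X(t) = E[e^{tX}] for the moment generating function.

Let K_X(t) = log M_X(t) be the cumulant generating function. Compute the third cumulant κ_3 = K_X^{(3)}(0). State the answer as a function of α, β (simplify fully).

κ_3 = D^3[K](0) = 2*α/β^3

M_X(t) = (β/(β - t))^α
K_X(t) = log M_X(t) = α*(log(β) - log(β - t))
D^3[K](t) = -2*α/(-β^3 + 3*β^2*t - 3*β*t^2 + t^3)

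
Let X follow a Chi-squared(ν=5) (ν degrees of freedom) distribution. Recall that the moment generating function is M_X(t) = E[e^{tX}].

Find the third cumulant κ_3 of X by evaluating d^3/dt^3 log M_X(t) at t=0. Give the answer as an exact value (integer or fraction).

M_X(t) = (1 - 2*t)^(-5/2)
K_X(t) = log M_X(t) = -5*log(1 - 2*t)/2
dK/dt = -5/(2*t - 1)
d^2K/dt^2 = 10/(4*t^2 - 4*t + 1)
d^3K/dt^3 = -40/(8*t^3 - 12*t^2 + 6*t - 1)

κ_3 = d^3K/dt^3 |_{t=0} = 40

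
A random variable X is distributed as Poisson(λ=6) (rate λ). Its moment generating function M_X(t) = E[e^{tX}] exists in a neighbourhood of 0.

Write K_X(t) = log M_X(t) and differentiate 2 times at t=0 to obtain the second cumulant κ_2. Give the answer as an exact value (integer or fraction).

κ_2 = D^2[K](0) = 6

M_X(t) = e^(6*e^(t) - 6)
K_X(t) = log M_X(t) = 6*e^(t) - 6
D^2[K](t) = 6*e^(t)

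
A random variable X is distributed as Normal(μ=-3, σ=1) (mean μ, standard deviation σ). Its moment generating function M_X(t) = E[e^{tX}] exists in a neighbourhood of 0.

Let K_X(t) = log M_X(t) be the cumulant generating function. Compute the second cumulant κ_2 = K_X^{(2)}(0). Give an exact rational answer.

κ_2 = K^(2)(0) = 1

M_X(t) = e^(t^2/2 - 3*t)
K_X(t) = log M_X(t) = t^2/2 - 3*t
K^(2)(t) = 1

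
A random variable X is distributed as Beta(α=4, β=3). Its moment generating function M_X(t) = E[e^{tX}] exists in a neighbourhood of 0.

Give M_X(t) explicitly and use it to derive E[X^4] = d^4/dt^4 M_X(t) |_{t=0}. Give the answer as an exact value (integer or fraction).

E[X^4] = d^4M/dt^4 |_{t=0} = 1/6

M_X(t) = ₁F₁(4; 7; t)
dM/dt = 4*₁F₁(5; 8; t)/7
d^2M/dt^2 = 5*₁F₁(6; 9; t)/14
d^3M/dt^3 = 5*₁F₁(7; 10; t)/21
d^4M/dt^4 = ₁F₁(8; 11; t)/6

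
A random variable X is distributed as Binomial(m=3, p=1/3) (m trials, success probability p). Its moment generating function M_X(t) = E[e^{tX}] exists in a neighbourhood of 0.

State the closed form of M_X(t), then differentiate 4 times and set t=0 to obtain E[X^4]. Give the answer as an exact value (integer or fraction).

E[X^4] = D^4[M](0) = 7

M_X(t) = (e^(t)/3 + 2/3)^3
D^4[M](t) = 3*e^(3*t) + 32*e^(2*t)/9 + 4*e^(t)/9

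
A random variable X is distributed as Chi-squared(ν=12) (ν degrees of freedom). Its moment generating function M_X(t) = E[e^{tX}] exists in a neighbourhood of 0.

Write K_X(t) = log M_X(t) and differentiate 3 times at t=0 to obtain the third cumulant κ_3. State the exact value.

M_X(t) = (1 - 2*t)^(-6)
K_X(t) = log M_X(t) = -6*log(1 - 2*t)
K′(t) = -12/(2*t - 1)
K′′(t) = 24/(4*t^2 - 4*t + 1)
K′′′(t) = -96/(8*t^3 - 12*t^2 + 6*t - 1)

κ_3 = K′′′(0) = 96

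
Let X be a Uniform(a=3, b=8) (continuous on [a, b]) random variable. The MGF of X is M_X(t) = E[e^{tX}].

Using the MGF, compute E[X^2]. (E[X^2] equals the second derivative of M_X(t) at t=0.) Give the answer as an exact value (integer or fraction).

M_X(t) = (e^(8*t) - e^(3*t))/(5*t)
D^2[M](t) = (64*t^2*e^(8*t) - 9*t^2*e^(3*t) - 16*t*e^(8*t) + 6*t*e^(3*t) + 2*e^(8*t) - 2*e^(3*t))/(5*t^3)

E[X^2] = D^2[M](0) = 97/3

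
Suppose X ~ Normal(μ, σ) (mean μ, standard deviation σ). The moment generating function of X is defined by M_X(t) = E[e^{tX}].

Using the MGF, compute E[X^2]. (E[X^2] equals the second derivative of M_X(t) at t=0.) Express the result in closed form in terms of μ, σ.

E[X^2] = M′′(0) = μ^2 + σ^2

M_X(t) = e^(μ*t + σ^2*t^2/2)
M′(t) = μ*e^(μ*t)*e^(σ^2*t^2/2) + σ^2*t*e^(μ*t)*e^(σ^2*t^2/2)
M′′(t) = μ^2*e^(μ*t)*e^(σ^2*t^2/2) + 2*μ*σ^2*t*e^(μ*t)*e^(σ^2*t^2/2) + σ^4*t^2*e^(μ*t)*e^(σ^2*t^2/2) + σ^2*e^(μ*t)*e^(σ^2*t^2/2)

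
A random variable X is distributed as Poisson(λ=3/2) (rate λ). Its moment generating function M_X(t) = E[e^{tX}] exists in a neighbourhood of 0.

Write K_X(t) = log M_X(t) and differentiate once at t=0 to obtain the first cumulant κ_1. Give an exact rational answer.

κ_1 = K^(1)(0) = 3/2

M_X(t) = e^(3*e^(t)/2 - 3/2)
K_X(t) = log M_X(t) = 3*e^(t)/2 - 3/2
K^(1)(t) = 3*e^(t)/2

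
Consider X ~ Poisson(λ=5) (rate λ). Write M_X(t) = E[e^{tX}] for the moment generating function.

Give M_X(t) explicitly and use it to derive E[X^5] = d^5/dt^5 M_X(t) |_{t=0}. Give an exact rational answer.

M_X(t) = e^(5*e^(t) - 5)
D^5[M](t) = (3125*e^(5*t)*e^(5*e^(t)) + 6250*e^(4*t)*e^(5*e^(t)) + 3125*e^(3*t)*e^(5*e^(t)) + 375*e^(2*t)*e^(5*e^(t)) + 5*e^(t)*e^(5*e^(t)))*e^(-5)

E[X^5] = D^5[M](0) = 12880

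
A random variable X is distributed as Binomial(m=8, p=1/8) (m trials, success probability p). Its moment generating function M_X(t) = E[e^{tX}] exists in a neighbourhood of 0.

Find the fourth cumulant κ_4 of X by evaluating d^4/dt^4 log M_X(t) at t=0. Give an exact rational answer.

M_X(t) = (e^(t)/8 + 7/8)^8
K_X(t) = log M_X(t) = 8*log(e^(t)/8 + 7/8)
K^(4)(t) = (56*e^(3*t) - 1568*e^(2*t) + 2744*e^(t))/(e^(4*t) + 28*e^(3*t) + 294*e^(2*t) + 1372*e^(t) + 2401)

κ_4 = K^(4)(0) = 77/256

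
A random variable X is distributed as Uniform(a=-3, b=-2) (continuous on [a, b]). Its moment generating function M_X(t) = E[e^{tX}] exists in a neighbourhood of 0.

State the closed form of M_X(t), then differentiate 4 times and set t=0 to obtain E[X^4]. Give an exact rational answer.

M_X(t) = (e^(-2*t) - e^(-3*t))/t
dM/dt = (-2*t*e^(t) + 3*t - e^(t) + 1)*e^(-3*t)/t^2
d^2M/dt^2 = (4*t^2*e^(t) - 9*t^2 + 4*t*e^(t) - 6*t + 2*e^(t) - 2)*e^(-3*t)/t^3
d^3M/dt^3 = (-8*t^3*e^(t) + 27*t^3 - 12*t^2*e^(t) + 27*t^2 - 12*t*e^(t) + 18*t - 6*e^(t) + 6)*e^(-3*t)/t^4
d^4M/dt^4 = (16*t^4*e^(t) - 81*t^4 + 32*t^3*e^(t) - 108*t^3 + 48*t^2*e^(t) - 108*t^2 + 48*t*e^(t) - 72*t + 24*e^(t) - 24)*e^(-3*t)/t^5

E[X^4] = d^4M/dt^4 |_{t=0} = 211/5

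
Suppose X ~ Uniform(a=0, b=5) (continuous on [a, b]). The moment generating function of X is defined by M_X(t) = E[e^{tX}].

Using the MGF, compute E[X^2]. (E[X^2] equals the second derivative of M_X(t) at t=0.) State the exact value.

M_X(t) = (e^(5*t) - 1)/(5*t)
dM/dt = (5*t*e^(5*t) - e^(5*t) + 1)/(5*t^2)
d^2M/dt^2 = (25*t^2*e^(5*t) - 10*t*e^(5*t) + 2*e^(5*t) - 2)/(5*t^3)

E[X^2] = d^2M/dt^2 |_{t=0} = 25/3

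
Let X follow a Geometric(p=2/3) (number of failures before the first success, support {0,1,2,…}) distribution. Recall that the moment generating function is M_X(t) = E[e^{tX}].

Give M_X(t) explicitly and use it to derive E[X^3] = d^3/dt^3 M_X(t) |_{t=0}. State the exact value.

E[X^3] = D^3[M](0) = 11/4

M_X(t) = 2/(3*(1 - e^(t)/3))
D^3[M](t) = (2*e^(3*t) + 24*e^(2*t) + 18*e^(t))/(e^(4*t) - 12*e^(3*t) + 54*e^(2*t) - 108*e^(t) + 81)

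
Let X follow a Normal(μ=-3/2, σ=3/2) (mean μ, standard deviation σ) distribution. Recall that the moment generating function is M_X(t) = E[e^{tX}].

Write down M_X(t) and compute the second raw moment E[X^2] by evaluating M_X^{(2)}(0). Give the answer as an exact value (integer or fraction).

M_X(t) = e^(9*t^2/8 - 3*t/2)
M′(t) = 9*t*e^(-3*t/2)*e^(9*t^2/8)/4 - 3*e^(-3*t/2)*e^(9*t^2/8)/2
M′′(t) = (81*t^2*e^(9*t^2/8) - 108*t*e^(9*t^2/8) + 72*e^(9*t^2/8))*e^(-3*t/2)/16

E[X^2] = M′′(0) = 9/2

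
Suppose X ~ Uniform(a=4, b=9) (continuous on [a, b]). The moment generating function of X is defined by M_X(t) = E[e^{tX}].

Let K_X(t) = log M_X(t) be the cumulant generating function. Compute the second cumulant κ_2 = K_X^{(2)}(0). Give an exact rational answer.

κ_2 = d^2K/dt^2 |_{t=0} = 25/12

M_X(t) = (e^(9*t) - e^(4*t))/(5*t)
K_X(t) = log M_X(t) = -log(t) + log(e^(9*t) - e^(4*t)) - log(5)
dK/dt = (9*t*e^(5*t) - 4*t - e^(5*t) + 1)/(t*e^(5*t) - t)
d^2K/dt^2 = (-25*t^2*e^(5*t) + e^(10*t) - 2*e^(5*t) + 1)/(t^2*e^(10*t) - 2*t^2*e^(5*t) + t^2)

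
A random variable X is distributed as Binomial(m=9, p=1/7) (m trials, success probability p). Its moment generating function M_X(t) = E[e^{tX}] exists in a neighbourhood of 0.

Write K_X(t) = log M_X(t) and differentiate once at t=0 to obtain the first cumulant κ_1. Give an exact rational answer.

κ_1 = K′(0) = 9/7

M_X(t) = (e^(t)/7 + 6/7)^9
K_X(t) = log M_X(t) = 9*log(e^(t)/7 + 6/7)
K′(t) = 9*e^(t)/(e^(t) + 6)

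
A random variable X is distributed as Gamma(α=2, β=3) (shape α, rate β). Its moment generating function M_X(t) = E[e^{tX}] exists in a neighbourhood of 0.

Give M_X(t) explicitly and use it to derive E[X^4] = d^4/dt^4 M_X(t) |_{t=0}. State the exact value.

M_X(t) = 9/(3 - t)^2
D^4[M](t) = 1080/(t^6 - 18*t^5 + 135*t^4 - 540*t^3 + 1215*t^2 - 1458*t + 729)

E[X^4] = D^4[M](0) = 40/27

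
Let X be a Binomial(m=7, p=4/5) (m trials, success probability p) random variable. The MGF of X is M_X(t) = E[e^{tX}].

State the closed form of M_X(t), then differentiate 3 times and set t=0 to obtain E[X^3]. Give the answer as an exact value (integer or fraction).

M_X(t) = (4*e^(t)/5 + 1/5)^7
M′(t) = 114688*e^(7*t)/78125 + 172032*e^(6*t)/78125 + 21504*e^(5*t)/15625 + 7168*e^(4*t)/15625 + 1344*e^(3*t)/15625 + 672*e^(2*t)/78125 + 28*e^(t)/78125
M′′(t) = 802816*e^(7*t)/78125 + 1032192*e^(6*t)/78125 + 21504*e^(5*t)/3125 + 28672*e^(4*t)/15625 + 4032*e^(3*t)/15625 + 1344*e^(2*t)/78125 + 28*e^(t)/78125
M′′′(t) = 5619712*e^(7*t)/78125 + 6193152*e^(6*t)/78125 + 21504*e^(5*t)/625 + 114688*e^(4*t)/15625 + 12096*e^(3*t)/15625 + 2688*e^(2*t)/78125 + 28*e^(t)/78125

E[X^3] = M′′′(0) = 4844/25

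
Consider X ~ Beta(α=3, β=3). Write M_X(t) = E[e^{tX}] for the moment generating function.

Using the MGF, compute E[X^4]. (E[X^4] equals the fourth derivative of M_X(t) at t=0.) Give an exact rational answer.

E[X^4] = D^4[M](0) = 5/42

M_X(t) = ₁F₁(3; 6; t)
D^4[M](t) = 5*₁F₁(7; 10; t)/42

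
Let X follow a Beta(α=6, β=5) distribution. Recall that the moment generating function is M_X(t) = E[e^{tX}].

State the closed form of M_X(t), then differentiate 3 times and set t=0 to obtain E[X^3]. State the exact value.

M_X(t) = ₁F₁(6; 11; t)
M′(t) = 6*₁F₁(7; 12; t)/11
M′′(t) = 7*₁F₁(8; 13; t)/22
M′′′(t) = 28*₁F₁(9; 14; t)/143

E[X^3] = M′′′(0) = 28/143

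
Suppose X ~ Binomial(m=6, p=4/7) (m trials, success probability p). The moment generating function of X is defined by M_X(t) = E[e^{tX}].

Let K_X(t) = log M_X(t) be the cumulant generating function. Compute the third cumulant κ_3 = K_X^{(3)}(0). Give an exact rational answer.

κ_3 = D^3[K](0) = -72/343

M_X(t) = (4*e^(t)/7 + 3/7)^6
K_X(t) = log M_X(t) = 6*log(4*e^(t)/7 + 3/7)
D^3[K](t) = (-288*e^(2*t) + 216*e^(t))/(64*e^(3*t) + 144*e^(2*t) + 108*e^(t) + 27)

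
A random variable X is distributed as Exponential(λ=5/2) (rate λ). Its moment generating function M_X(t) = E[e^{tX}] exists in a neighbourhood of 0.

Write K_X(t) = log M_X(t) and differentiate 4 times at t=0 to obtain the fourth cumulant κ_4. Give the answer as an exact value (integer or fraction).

M_X(t) = 5/(2*(5/2 - t))
K_X(t) = log M_X(t) = -log(5/2 - t) - log(2) + log(5)
K′(t) = -2/(2*t - 5)
K′′(t) = 4/(4*t^2 - 20*t + 25)
K′′′(t) = -16/(8*t^3 - 60*t^2 + 150*t - 125)
K′′′′(t) = 96/(16*t^4 - 160*t^3 + 600*t^2 - 1000*t + 625)

κ_4 = K′′′′(0) = 96/625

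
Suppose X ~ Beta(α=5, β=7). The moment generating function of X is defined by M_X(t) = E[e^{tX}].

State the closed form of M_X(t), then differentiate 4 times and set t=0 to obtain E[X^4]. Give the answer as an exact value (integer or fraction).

M_X(t) = ₁F₁(5; 12; t)
M^(4)(t) = 2*₁F₁(9; 16; t)/39

E[X^4] = M^(4)(0) = 2/39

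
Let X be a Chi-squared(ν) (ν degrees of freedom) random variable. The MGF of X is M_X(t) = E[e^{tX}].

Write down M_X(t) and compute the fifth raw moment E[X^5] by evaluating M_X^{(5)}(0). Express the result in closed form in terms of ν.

E[X^5] = D^5[M](0) = ν*(ν^4 + 20*ν^3 + 140*ν^2 + 400*ν + 384)

M_X(t) = (1 - 2*t)^(-ν/2)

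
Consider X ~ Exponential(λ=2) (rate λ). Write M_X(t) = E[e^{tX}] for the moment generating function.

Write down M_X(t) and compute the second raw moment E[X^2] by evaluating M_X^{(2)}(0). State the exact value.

M_X(t) = 2/(2 - t)
D^2[M](t) = -4/(t^3 - 6*t^2 + 12*t - 8)

E[X^2] = D^2[M](0) = 1/2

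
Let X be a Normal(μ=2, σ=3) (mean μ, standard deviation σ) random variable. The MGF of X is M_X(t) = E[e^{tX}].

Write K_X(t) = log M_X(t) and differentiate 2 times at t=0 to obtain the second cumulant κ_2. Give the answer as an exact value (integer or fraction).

κ_2 = K′′(0) = 9

M_X(t) = e^(9*t^2/2 + 2*t)
K_X(t) = log M_X(t) = 9*t^2/2 + 2*t
K′(t) = 9*t + 2
K′′(t) = 9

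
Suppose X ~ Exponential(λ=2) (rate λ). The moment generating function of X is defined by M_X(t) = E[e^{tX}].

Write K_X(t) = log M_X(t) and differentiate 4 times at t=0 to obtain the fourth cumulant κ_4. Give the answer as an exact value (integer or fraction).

M_X(t) = 2/(2 - t)
K_X(t) = log M_X(t) = -log(2 - t) + log(2)
K^(4)(t) = 6/(t^4 - 8*t^3 + 24*t^2 - 32*t + 16)

κ_4 = K^(4)(0) = 3/8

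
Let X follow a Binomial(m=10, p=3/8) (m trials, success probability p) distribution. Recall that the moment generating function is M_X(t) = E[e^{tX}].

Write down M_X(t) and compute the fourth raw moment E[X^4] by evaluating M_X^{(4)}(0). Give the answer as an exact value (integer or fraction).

M_X(t) = (3*e^(t)/8 + 5/8)^10

E[X^4] = d^4M/dt^4 |_{t=0} = 107475/256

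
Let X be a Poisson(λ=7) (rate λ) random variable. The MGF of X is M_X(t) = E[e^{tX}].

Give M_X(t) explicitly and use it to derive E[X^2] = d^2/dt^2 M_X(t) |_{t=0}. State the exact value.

E[X^2] = M′′(0) = 56

M_X(t) = e^(7*e^(t) - 7)
M′(t) = 7*e^(-7)*e^(t)*e^(7*e^(t))
M′′(t) = (49*e^(2*t)*e^(7*e^(t)) + 7*e^(t)*e^(7*e^(t)))*e^(-7)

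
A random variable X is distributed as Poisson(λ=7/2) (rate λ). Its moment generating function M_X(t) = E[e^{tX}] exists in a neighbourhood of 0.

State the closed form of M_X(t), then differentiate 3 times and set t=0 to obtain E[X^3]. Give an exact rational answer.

M_X(t) = e^(7*e^(t)/2 - 7/2)
dM/dt = 7*e^(-7/2)*e^(t)*e^(7*e^(t)/2)/2
d^2M/dt^2 = (49*e^(2*t)*e^(7*e^(t)/2) + 14*e^(t)*e^(7*e^(t)/2))*e^(-7/2)/4
d^3M/dt^3 = (343*e^(3*t)*e^(7*e^(t)/2) + 294*e^(2*t)*e^(7*e^(t)/2) + 28*e^(t)*e^(7*e^(t)/2))*e^(-7/2)/8

E[X^3] = d^3M/dt^3 |_{t=0} = 665/8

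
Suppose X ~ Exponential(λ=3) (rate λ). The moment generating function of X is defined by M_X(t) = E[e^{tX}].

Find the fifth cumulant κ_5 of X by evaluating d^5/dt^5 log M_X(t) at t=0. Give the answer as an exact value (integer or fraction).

κ_5 = K′′′′′(0) = 8/81

M_X(t) = 3/(3 - t)
K_X(t) = log M_X(t) = -log(3 - t) + log(3)
K′(t) = -1/(t - 3)
K′′(t) = 1/(t^2 - 6*t + 9)
K′′′(t) = -2/(t^3 - 9*t^2 + 27*t - 27)
K′′′′(t) = 6/(t^4 - 12*t^3 + 54*t^2 - 108*t + 81)
K′′′′′(t) = -24/(t^5 - 15*t^4 + 90*t^3 - 270*t^2 + 405*t - 243)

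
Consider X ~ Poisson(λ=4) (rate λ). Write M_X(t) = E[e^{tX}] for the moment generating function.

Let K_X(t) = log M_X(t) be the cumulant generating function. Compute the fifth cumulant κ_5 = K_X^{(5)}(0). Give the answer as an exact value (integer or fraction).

M_X(t) = e^(4*e^(t) - 4)
K_X(t) = log M_X(t) = 4*e^(t) - 4
D^5[K](t) = 4*e^(t)

κ_5 = D^5[K](0) = 4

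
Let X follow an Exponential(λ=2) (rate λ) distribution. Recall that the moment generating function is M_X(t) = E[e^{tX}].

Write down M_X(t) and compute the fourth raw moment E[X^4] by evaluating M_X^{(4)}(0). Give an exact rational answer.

E[X^4] = M′′′′(0) = 3/2

M_X(t) = 2/(2 - t)
M′(t) = 2/(t^2 - 4*t + 4)
M′′(t) = -4/(t^3 - 6*t^2 + 12*t - 8)
M′′′(t) = 12/(t^4 - 8*t^3 + 24*t^2 - 32*t + 16)
M′′′′(t) = -48/(t^5 - 10*t^4 + 40*t^3 - 80*t^2 + 80*t - 32)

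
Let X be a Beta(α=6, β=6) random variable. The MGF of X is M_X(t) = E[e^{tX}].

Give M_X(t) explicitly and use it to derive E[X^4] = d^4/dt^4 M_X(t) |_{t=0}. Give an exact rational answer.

M_X(t) = ₁F₁(6; 12; t)
M′(t) = ₁F₁(7; 13; t)/2
M′′(t) = 7*₁F₁(8; 14; t)/26
M′′′(t) = 2*₁F₁(9; 15; t)/13
M′′′′(t) = 6*₁F₁(10; 16; t)/65

E[X^4] = M′′′′(0) = 6/65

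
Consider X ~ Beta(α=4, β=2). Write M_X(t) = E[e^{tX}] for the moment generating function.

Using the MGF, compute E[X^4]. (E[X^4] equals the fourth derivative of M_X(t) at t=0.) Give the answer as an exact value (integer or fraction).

E[X^4] = M′′′′(0) = 5/18

M_X(t) = ₁F₁(4; 6; t)
M′(t) = 2*₁F₁(5; 7; t)/3
M′′(t) = 10*₁F₁(6; 8; t)/21
M′′′(t) = 5*₁F₁(7; 9; t)/14
M′′′′(t) = 5*₁F₁(8; 10; t)/18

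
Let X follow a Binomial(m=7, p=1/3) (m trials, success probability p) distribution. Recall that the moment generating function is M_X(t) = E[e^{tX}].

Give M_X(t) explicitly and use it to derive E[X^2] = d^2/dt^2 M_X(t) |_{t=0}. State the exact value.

M_X(t) = (e^(t)/3 + 2/3)^7
M′(t) = 7*e^(7*t)/2187 + 28*e^(6*t)/729 + 140*e^(5*t)/729 + 1120*e^(4*t)/2187 + 560*e^(3*t)/729 + 448*e^(2*t)/729 + 448*e^(t)/2187
M′′(t) = 49*e^(7*t)/2187 + 56*e^(6*t)/243 + 700*e^(5*t)/729 + 4480*e^(4*t)/2187 + 560*e^(3*t)/243 + 896*e^(2*t)/729 + 448*e^(t)/2187

E[X^2] = M′′(0) = 7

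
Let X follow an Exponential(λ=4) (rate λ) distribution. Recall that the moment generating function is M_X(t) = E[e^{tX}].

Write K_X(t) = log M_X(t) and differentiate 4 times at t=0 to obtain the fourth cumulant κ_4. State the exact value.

κ_4 = d^4K/dt^4 |_{t=0} = 3/128

M_X(t) = 4/(4 - t)
K_X(t) = log M_X(t) = -log(4 - t) + 2*log(2)
dK/dt = -1/(t - 4)
d^2K/dt^2 = 1/(t^2 - 8*t + 16)
d^3K/dt^3 = -2/(t^3 - 12*t^2 + 48*t - 64)
d^4K/dt^4 = 6/(t^4 - 16*t^3 + 96*t^2 - 256*t + 256)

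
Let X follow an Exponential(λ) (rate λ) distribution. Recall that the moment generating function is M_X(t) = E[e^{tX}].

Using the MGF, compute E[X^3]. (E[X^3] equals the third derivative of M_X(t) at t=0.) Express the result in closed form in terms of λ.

M_X(t) = λ/(λ - t)
D^3[M](t) = 6*λ/(λ^4 - 4*λ^3*t + 6*λ^2*t^2 - 4*λ*t^3 + t^4)

E[X^3] = D^3[M](0) = 6/λ^3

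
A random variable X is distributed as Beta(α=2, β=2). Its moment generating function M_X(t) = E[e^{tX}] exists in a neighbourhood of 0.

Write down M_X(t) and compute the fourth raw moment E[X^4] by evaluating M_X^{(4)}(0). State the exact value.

E[X^4] = d^4M/dt^4 |_{t=0} = 1/7

M_X(t) = ₁F₁(2; 4; t)
dM/dt = ₁F₁(3; 5; t)/2
d^2M/dt^2 = 3*₁F₁(4; 6; t)/10
d^3M/dt^3 = ₁F₁(5; 7; t)/5
d^4M/dt^4 = ₁F₁(6; 8; t)/7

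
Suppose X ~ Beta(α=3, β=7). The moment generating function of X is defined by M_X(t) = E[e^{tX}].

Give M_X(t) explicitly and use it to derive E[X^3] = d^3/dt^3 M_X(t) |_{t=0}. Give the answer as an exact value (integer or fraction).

E[X^3] = d^3M/dt^3 |_{t=0} = 1/22

M_X(t) = ₁F₁(3; 10; t)
dM/dt = 3*₁F₁(4; 11; t)/10
d^2M/dt^2 = 6*₁F₁(5; 12; t)/55
d^3M/dt^3 = ₁F₁(6; 13; t)/22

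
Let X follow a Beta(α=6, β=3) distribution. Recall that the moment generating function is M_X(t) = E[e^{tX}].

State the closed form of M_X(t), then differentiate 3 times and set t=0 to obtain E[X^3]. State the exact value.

E[X^3] = d^3M/dt^3 |_{t=0} = 56/165

M_X(t) = ₁F₁(6; 9; t)
dM/dt = 2*₁F₁(7; 10; t)/3
d^2M/dt^2 = 7*₁F₁(8; 11; t)/15
d^3M/dt^3 = 56*₁F₁(9; 12; t)/165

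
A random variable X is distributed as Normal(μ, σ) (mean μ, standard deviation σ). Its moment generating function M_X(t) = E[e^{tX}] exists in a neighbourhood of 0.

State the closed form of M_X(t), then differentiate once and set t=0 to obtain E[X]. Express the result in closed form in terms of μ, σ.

E[X] = M^(1)(0) = μ

M_X(t) = e^(μ*t + σ^2*t^2/2)
M^(1)(t) = μ*e^(μ*t)*e^(σ^2*t^2/2) + σ^2*t*e^(μ*t)*e^(σ^2*t^2/2)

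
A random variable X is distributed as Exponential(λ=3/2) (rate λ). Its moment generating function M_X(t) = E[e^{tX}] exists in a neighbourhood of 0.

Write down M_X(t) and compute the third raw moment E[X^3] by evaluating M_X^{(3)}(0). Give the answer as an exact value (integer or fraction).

M_X(t) = 3/(2*(3/2 - t))
D^3[M](t) = 144/(16*t^4 - 96*t^3 + 216*t^2 - 216*t + 81)

E[X^3] = D^3[M](0) = 16/9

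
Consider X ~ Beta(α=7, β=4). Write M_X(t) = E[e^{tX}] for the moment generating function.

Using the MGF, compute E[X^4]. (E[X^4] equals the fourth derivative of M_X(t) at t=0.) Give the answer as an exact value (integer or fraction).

E[X^4] = D^4[M](0) = 30/143

M_X(t) = ₁F₁(7; 11; t)
D^4[M](t) = 30*₁F₁(11; 15; t)/143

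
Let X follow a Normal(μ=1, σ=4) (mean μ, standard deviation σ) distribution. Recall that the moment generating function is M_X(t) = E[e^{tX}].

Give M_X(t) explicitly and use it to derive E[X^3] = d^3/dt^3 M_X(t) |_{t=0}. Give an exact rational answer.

M_X(t) = e^(8*t^2 + t)
D^3[M](t) = 4096*t^3*e^(t)*e^(8*t^2) + 768*t^2*e^(t)*e^(8*t^2) + 816*t*e^(t)*e^(8*t^2) + 49*e^(t)*e^(8*t^2)

E[X^3] = D^3[M](0) = 49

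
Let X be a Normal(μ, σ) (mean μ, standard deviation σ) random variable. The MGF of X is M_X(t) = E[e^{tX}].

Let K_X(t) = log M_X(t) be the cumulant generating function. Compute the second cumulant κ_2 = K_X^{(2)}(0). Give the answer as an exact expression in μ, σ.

M_X(t) = e^(μ*t + σ^2*t^2/2)
K_X(t) = log M_X(t) = μ*t + σ^2*t^2/2
K^(2)(t) = σ^2

κ_2 = K^(2)(0) = σ^2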